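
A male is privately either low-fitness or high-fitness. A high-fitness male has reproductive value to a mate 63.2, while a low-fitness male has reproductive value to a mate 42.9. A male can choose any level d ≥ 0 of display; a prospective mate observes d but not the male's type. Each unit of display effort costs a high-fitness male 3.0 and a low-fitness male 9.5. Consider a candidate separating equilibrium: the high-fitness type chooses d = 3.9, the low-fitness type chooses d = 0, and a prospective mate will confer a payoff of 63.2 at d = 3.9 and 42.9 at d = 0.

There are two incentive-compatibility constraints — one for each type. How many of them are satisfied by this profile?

2

High-fitness type: signal → 63.2 − 3.0 × 3.9 = 51.5; deviate to 0 → 42.9. IC holds (51.5 ≥ 42.9).
Low-fitness type: stay at 0 → 42.9; mimic → 63.2 − 9.5 × 3.9 = 26.15. IC holds (42.9 ≥ 26.15).
2 of 2 constraints hold, so this is a separating equilibrium.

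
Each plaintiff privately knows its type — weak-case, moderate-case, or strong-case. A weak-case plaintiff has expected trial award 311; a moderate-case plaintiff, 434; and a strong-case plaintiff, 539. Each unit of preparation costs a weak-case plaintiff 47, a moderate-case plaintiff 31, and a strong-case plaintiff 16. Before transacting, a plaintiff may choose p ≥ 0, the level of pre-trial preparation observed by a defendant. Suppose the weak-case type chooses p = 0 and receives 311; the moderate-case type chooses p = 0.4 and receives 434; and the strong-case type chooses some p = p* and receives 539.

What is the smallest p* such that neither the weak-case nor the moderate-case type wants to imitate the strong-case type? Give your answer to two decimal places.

Moderate-case type (on-path payoff 434 − 31×0.4 = 421.6) won't mimic when 421.6 ≥ 539 − 31·p*, i.e. p* ≥ 3.79.
Weak-case type (on-path payoff 311) won't mimic when 311 ≥ 539 − 47·p*, i.e. p* ≥ 4.85.
Both must hold, so p* = max(4.85, 3.79) = 4.85. The weak-case type's constraint binds.

4.85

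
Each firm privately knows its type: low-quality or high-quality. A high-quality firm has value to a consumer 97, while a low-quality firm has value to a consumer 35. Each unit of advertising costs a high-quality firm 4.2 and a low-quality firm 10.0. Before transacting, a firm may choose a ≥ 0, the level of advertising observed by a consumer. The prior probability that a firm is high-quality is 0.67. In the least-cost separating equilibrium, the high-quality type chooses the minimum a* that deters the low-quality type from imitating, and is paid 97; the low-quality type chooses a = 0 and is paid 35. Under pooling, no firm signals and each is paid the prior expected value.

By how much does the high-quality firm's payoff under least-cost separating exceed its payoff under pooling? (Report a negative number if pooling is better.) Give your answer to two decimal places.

-5.58

Least-cost separating signal: a* solves 35 = 97 − 10.0·a*, so a* = (97 − 35)/10.0 = 6.2.
High-quality type's separating payoff: 97 − 4.2 × a* = 97 − 4.2 × (97 − 35)/10.0 = 97 − 260.4/10.0 = 70.96.
Pooling payoff: 0.67 × 97 + 0.33 × 35 = 76.54.
Difference: 70.96 − 76.54 = -5.58.
The high-quality type would prefer the pooling outcome.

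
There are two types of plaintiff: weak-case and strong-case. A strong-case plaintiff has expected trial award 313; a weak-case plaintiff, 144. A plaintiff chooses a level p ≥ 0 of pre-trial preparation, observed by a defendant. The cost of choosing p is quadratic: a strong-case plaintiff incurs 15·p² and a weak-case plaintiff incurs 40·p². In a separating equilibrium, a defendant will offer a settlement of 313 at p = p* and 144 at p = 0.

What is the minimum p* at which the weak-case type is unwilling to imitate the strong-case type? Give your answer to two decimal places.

The weak-case type at p = 0 receives 144; imitating at p* yields 313 − 40·p*².
Indifference: 144 = 313 − 40·p*², so p*² = (313 − 144) / 40 = 4.225.
p* = √4.225 ≈ 2.06.

2.06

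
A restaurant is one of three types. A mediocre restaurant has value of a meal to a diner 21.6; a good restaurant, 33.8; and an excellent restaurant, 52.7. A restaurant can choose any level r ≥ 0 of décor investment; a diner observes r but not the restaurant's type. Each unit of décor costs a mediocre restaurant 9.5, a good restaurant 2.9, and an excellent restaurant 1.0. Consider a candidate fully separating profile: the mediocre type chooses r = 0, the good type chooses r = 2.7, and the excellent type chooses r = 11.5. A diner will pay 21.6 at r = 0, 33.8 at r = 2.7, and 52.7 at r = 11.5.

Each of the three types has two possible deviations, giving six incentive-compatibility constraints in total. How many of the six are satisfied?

6

Excellent (own payoff 52.7 − 1.0×11.5 = 41.2): to r=0 gives 21.6 → no gain ✓; to r=2.7 gives 33.8 − 1.0×2.7 = 31.1 → no gain ✓.
Mediocre (own payoff 21.6): to r=2.7 gives 33.8 − 9.5×2.7 = 8.15 → no gain ✓; to r=11.5 gives 52.7 − 9.5×11.5 = -56.55 → no gain ✓.
Good (own payoff 33.8 − 2.9×2.7 = 25.97): to r=0 gives 21.6 → no gain ✓; to r=11.5 gives 52.7 − 2.9×11.5 = 19.35 → no gain ✓.
6 of the 6 constraints hold; this profile is a separating equilibrium.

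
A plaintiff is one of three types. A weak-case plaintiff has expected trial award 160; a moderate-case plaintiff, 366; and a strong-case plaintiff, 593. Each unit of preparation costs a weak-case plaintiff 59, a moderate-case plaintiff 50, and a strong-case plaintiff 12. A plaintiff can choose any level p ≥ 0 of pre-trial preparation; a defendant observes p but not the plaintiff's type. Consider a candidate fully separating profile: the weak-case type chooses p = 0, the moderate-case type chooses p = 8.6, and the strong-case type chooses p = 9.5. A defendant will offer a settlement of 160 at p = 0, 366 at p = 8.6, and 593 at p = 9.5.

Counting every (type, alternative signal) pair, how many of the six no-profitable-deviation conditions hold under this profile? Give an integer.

4

Moderate-case (own payoff 366 − 50×8.6 = -64): to p=0 gives 160 → profitable ✗; to p=9.5 gives 593 − 50×9.5 = 118 → profitable ✗.
Strong-case (own payoff 593 − 12×9.5 = 479): to p=0 gives 160 → no gain ✓; to p=8.6 gives 366 − 12×8.6 = 262.8 → no gain ✓.
Weak-case (own payoff 160): to p=8.6 gives 366 − 59×8.6 = -141.4 → no gain ✓; to p=9.5 gives 593 − 59×9.5 = 32.5 → no gain ✓.
4 of the 6 constraints hold; not an equilibrium.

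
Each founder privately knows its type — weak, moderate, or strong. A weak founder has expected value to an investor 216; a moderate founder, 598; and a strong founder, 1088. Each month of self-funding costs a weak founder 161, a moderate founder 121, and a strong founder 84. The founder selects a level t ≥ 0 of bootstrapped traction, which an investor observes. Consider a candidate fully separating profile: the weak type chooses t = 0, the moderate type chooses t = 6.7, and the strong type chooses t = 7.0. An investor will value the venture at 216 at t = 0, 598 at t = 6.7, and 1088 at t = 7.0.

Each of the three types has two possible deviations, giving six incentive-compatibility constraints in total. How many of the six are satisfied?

Weak (own payoff 216): to t=6.7 gives 598 − 161×6.7 = -480.7 → no gain ✓; to t=7.0 gives 1088 − 161×7.0 = -39 → no gain ✓.
Moderate (own payoff 598 − 121×6.7 = -212.7): to t=0 gives 216 → profitable ✗; to t=7.0 gives 1088 − 121×7.0 = 241 → profitable ✗.
Strong (own payoff 1088 − 84×7.0 = 500): to t=0 gives 216 → no gain ✓; to t=6.7 gives 598 − 84×6.7 = 35.2 → no gain ✓.
4 of the 6 constraints hold; not an equilibrium.

4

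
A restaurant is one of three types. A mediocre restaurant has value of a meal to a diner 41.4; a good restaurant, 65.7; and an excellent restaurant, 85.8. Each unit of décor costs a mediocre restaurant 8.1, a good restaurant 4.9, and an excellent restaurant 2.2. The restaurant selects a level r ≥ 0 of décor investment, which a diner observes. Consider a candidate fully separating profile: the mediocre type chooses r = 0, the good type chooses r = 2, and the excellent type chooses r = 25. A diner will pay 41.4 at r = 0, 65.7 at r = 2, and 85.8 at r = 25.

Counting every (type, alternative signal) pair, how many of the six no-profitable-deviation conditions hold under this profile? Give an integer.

Mediocre (own payoff 41.4): to r=2 gives 65.7 − 8.1×2 = 49.5 → profitable ✗; to r=25 gives 85.8 − 8.1×25 = -116.7 → no gain ✓.
Excellent (own payoff 85.8 − 2.2×25 = 30.8): to r=0 gives 41.4 → profitable ✗; to r=2 gives 65.7 − 2.2×2 = 61.3 → profitable ✗.
Good (own payoff 65.7 − 4.9×2 = 55.9): to r=0 gives 41.4 → no gain ✓; to r=25 gives 85.8 − 4.9×25 = -36.7 → no gain ✓.
3 of the 6 constraints hold; not an equilibrium.

3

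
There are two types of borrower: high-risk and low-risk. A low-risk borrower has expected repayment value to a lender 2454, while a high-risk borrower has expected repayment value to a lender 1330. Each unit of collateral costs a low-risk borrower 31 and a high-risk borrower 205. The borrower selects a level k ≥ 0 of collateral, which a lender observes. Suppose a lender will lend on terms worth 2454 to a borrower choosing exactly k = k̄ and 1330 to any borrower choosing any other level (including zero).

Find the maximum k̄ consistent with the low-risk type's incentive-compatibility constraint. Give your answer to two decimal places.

Choosing k̄ yields the low-risk type 2454 − 31·k̄; choosing zero yields 1330.
The low-risk type is indifferent at 2454 − 31·k̄ = 1330, i.e. k̄ = (2454 − 1330) / 31 ≈ 36.26.
For any k̄ above 36.26 the low-risk type would rather pool at zero, so separation collapses.

36.26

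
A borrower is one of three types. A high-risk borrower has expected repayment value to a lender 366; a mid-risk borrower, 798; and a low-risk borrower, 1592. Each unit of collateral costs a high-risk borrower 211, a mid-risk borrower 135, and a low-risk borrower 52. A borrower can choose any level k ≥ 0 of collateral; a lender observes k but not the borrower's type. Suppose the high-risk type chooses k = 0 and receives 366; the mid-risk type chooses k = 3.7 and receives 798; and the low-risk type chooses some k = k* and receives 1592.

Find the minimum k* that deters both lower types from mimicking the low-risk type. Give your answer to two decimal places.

9.58

High-risk type (on-path payoff 366) won't mimic when 366 ≥ 1592 − 211·k*, i.e. k* ≥ 5.81.
Mid-risk type (on-path payoff 798 − 135×3.7 = 298.5) won't mimic when 298.5 ≥ 1592 − 135·k*, i.e. k* ≥ 9.58.
Both must hold, so k* = max(5.81, 9.58) = 9.58. The mid-risk type's constraint binds.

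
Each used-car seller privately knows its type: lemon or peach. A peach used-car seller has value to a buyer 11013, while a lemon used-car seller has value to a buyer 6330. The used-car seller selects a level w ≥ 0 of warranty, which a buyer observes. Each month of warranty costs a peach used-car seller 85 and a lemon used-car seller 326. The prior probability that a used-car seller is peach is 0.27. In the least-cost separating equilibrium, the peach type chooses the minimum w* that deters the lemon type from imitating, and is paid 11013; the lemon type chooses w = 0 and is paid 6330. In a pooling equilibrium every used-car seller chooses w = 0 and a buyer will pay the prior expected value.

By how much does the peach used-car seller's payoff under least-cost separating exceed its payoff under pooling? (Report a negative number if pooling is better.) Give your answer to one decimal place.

Least-cost separating signal: w* solves 6330 = 11013 − 326·w*, so w* = (11013 − 6330)/326 ≈ 14.3650.
Peach type's separating payoff: 11013 − 85 × w* = 11013 − 85 × (11013 − 6330)/326 = 11013 − 398055/326 ≈ 9791.972.
Pooling payoff: 0.27 × 11013 + 0.73 × 6330 = 7594.41.
Difference: 9791.972 − 7594.41 = 2197.562, i.e. 2197.6 to one decimal place.
The peach type prefers to separate.

2197.6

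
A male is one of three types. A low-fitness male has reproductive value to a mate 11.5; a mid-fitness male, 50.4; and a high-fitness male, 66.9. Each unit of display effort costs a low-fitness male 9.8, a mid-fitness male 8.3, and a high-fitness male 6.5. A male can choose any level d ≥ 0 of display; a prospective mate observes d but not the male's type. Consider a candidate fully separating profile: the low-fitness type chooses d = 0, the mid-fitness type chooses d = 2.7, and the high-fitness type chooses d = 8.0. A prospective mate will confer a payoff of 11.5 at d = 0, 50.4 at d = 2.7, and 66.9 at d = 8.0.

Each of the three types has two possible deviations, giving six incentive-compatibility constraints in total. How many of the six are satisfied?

Mid-fitness (own payoff 50.4 − 8.3×2.7 = 27.99): to d=0 gives 11.5 → no gain ✓; to d=8.0 gives 66.9 − 8.3×8.0 = 0.5 → no gain ✓.
Low-fitness (own payoff 11.5): to d=2.7 gives 50.4 − 9.8×2.7 = 23.94 → profitable ✗; to d=8.0 gives 66.9 − 9.8×8.0 = -11.5 → no gain ✓.
High-fitness (own payoff 66.9 − 6.5×8.0 = 14.9): to d=0 gives 11.5 → no gain ✓; to d=2.7 gives 50.4 − 6.5×2.7 = 32.85 → profitable ✗.
4 of the 6 constraints hold; not an equilibrium.

4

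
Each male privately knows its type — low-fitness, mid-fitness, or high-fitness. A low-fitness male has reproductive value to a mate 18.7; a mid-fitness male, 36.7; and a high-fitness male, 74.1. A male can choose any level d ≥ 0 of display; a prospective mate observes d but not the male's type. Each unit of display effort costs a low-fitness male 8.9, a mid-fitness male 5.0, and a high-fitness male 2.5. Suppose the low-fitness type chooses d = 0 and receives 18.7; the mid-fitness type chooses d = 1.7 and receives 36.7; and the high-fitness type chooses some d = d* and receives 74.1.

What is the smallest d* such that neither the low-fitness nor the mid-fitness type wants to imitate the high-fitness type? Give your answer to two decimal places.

9.18

Mid-fitness type (on-path payoff 36.7 − 5.0×1.7 = 28.2) won't mimic when 28.2 ≥ 74.1 − 5.0·d*, i.e. d* ≥ 9.18.
Low-fitness type (on-path payoff 18.7) won't mimic when 18.7 ≥ 74.1 − 8.9·d*, i.e. d* ≥ 6.22.
Both must hold, so d* = max(6.22, 9.18) = 9.18. The mid-fitness type's constraint binds.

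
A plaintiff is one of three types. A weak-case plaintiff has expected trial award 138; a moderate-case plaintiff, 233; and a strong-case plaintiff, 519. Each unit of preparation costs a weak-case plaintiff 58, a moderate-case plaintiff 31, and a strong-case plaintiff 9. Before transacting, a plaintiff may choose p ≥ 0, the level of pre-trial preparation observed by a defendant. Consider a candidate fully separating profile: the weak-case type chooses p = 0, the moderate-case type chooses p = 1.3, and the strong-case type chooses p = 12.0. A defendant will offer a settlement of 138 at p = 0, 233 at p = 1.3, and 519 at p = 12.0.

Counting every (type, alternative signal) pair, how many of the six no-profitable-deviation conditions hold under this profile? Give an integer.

5

Strong-case (own payoff 519 − 9×12.0 = 411): to p=0 gives 138 → no gain ✓; to p=1.3 gives 233 − 9×1.3 = 221.3 → no gain ✓.
Weak-case (own payoff 138): to p=1.3 gives 233 − 58×1.3 = 157.6 → profitable ✗; to p=12.0 gives 519 − 58×12.0 = -177 → no gain ✓.
Moderate-case (own payoff 233 − 31×1.3 = 192.7): to p=0 gives 138 → no gain ✓; to p=12.0 gives 519 − 31×12.0 = 147 → no gain ✓.
5 of the 6 constraints hold; not an equilibrium.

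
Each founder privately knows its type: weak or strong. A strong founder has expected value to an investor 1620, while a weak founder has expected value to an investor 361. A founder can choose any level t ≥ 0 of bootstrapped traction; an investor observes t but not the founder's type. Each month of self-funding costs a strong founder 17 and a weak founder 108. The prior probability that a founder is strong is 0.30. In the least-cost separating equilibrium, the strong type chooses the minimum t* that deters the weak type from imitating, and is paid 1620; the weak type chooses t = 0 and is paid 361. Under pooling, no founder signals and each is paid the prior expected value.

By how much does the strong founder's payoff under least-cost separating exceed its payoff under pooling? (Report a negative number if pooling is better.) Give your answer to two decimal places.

683.12

Least-cost separating signal: t* solves 361 = 1620 − 108·t*, so t* = (1620 − 361)/108 ≈ 11.6574.
Strong type's separating payoff: 1620 − 17 × t* = 1620 − 17 × (1620 − 361)/108 = 1620 − 21403/108 ≈ 1421.8241.
Pooling payoff: 0.30 × 1620 + 0.70 × 361 = 738.7.
Difference: 1421.8241 − 738.7 = 683.1241, i.e. 683.12 to two decimal places.
The strong type prefers to separate.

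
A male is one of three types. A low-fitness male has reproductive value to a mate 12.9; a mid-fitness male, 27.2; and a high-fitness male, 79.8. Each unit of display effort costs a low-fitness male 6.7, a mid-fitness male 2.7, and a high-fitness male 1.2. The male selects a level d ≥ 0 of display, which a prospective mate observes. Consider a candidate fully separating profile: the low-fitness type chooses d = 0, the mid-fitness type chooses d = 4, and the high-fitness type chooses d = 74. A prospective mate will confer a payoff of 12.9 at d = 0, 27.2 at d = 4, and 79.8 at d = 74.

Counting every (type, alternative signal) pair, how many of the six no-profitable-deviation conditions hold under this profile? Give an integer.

4

Low-fitness (own payoff 12.9): to d=4 gives 27.2 − 6.7×4 = 0.4 → no gain ✓; to d=74 gives 79.8 − 6.7×74 = -416 → no gain ✓.
Mid-fitness (own payoff 27.2 − 2.7×4 = 16.4): to d=0 gives 12.9 → no gain ✓; to d=74 gives 79.8 − 2.7×74 = -120 → no gain ✓.
High-fitness (own payoff 79.8 − 1.2×74 = -9): to d=0 gives 12.9 → profitable ✗; to d=4 gives 27.2 − 1.2×4 = 22.4 → profitable ✗.
4 of the 6 constraints hold; not an equilibrium.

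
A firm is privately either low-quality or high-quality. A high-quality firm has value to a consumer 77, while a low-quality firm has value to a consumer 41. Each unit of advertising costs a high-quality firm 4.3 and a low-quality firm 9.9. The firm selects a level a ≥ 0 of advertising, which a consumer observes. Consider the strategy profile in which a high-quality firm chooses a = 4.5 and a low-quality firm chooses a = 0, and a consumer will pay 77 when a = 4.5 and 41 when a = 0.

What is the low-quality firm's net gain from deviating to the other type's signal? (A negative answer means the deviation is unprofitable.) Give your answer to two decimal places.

-8.55

Playing a = 0 the low-quality firm receives 41.
Deviating to a = 4.5 brings payment 77 at cost 9.9 × 4.5 = 44.55, netting 32.45.
Gain from deviating: 32.45 − 41 = -8.55.
The gain is negative, so the low-quality type's incentive-compatibility constraint is satisfied.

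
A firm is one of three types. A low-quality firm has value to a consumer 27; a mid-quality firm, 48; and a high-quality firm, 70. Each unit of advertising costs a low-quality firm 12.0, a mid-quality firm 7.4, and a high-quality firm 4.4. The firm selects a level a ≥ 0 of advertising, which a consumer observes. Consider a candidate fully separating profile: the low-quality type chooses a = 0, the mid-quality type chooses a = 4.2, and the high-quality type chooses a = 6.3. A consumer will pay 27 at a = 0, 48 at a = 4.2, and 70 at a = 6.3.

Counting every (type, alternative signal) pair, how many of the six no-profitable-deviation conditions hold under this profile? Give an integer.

High-quality (own payoff 70 − 4.4×6.3 = 42.28): to a=0 gives 27 → no gain ✓; to a=4.2 gives 48 − 4.4×4.2 = 29.52 → no gain ✓.
Mid-quality (own payoff 48 − 7.4×4.2 = 16.92): to a=0 gives 27 → profitable ✗; to a=6.3 gives 70 − 7.4×6.3 = 23.38 → profitable ✗.
Low-quality (own payoff 27): to a=4.2 gives 48 − 12.0×4.2 = -2.4 → no gain ✓; to a=6.3 gives 70 − 12.0×6.3 = -5.6 → no gain ✓.
4 of the 6 constraints hold; not an equilibrium.

4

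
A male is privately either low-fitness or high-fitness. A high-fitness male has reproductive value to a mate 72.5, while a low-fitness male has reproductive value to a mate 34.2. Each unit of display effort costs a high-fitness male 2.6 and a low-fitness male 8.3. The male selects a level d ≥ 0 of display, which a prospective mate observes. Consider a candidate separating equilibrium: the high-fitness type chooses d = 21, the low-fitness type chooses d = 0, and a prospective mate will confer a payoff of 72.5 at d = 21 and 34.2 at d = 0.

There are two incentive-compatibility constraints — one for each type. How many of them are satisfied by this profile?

1

Low-fitness type: stay at 0 → 34.2; mimic → 72.5 − 8.3 × 21 = -101.8. IC holds (34.2 ≥ -101.8).
High-fitness type: signal → 72.5 − 2.6 × 21 = 17.9; deviate to 0 → 34.2. IC fails (17.9 < 34.2).
1 of 2 constraints hold, so this profile is not an equilibrium.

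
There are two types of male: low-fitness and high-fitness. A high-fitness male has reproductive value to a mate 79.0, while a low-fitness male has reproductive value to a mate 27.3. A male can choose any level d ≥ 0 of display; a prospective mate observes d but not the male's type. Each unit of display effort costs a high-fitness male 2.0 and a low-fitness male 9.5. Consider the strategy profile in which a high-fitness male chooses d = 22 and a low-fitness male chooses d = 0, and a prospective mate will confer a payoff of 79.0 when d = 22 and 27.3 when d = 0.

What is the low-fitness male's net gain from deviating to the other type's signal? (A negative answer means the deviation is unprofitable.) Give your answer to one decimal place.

Playing d = 0 the low-fitness male receives 27.3.
Deviating to d = 22 brings payment 79.0 at cost 9.5 × 22 = 209, netting -130.
Gain from deviating: -130 − 27.3 = -157.3.
The gain is negative, so the low-fitness type's incentive-compatibility constraint is satisfied.

-157.3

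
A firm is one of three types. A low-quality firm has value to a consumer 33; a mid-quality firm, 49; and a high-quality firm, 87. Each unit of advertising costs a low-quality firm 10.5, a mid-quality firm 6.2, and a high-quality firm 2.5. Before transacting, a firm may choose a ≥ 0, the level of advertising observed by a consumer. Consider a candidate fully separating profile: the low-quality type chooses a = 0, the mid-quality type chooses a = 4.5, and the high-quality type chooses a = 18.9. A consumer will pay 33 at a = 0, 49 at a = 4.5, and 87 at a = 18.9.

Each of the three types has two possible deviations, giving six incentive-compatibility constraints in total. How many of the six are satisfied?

High-quality (own payoff 87 − 2.5×18.9 = 39.75): to a=0 gives 33 → no gain ✓; to a=4.5 gives 49 − 2.5×4.5 = 37.75 → no gain ✓.
Mid-quality (own payoff 49 − 6.2×4.5 = 21.1): to a=0 gives 33 → profitable ✗; to a=18.9 gives 87 − 6.2×18.9 = -30.18 → no gain ✓.
Low-quality (own payoff 33): to a=4.5 gives 49 − 10.5×4.5 = 1.75 → no gain ✓; to a=18.9 gives 87 − 10.5×18.9 = -111.45 → no gain ✓.
5 of the 6 constraints hold; not an equilibrium.

5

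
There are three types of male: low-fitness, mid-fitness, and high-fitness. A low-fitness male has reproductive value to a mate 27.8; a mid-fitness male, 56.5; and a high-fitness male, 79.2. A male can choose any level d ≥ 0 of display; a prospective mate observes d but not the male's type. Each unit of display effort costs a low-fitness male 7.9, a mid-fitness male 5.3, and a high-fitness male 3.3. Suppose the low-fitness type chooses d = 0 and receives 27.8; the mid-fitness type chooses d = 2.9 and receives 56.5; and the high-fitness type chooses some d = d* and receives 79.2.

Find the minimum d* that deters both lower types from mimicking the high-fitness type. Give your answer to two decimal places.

7.18

Low-fitness type (on-path payoff 27.8) won't mimic when 27.8 ≥ 79.2 − 7.9·d*, i.e. d* ≥ 6.51.
Mid-fitness type (on-path payoff 56.5 − 5.3×2.9 = 41.13) won't mimic when 41.13 ≥ 79.2 − 5.3·d*, i.e. d* ≥ 7.18.
Both must hold, so d* = max(6.51, 7.18) = 7.18. The mid-fitness type's constraint binds.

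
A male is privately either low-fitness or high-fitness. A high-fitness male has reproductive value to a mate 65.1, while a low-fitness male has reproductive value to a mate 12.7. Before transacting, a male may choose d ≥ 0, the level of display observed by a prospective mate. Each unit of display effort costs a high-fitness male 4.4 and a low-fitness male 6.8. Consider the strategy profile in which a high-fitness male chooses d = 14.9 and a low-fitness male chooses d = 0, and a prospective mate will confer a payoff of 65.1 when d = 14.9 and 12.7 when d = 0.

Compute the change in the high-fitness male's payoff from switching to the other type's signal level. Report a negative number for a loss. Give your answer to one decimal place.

13.2

Playing d = 14.9 the high-fitness male receives 65.1 − 4.4 × 14.9 = -0.46.
Deviating to d = 0 yields 12.7 instead.
Gain from deviating: 12.7 − (-0.46) = 13.16, i.e. 13.2 to one decimal place.
The gain is positive, so the high-fitness type's incentive-compatibility constraint is violated — this profile is not a separating equilibrium.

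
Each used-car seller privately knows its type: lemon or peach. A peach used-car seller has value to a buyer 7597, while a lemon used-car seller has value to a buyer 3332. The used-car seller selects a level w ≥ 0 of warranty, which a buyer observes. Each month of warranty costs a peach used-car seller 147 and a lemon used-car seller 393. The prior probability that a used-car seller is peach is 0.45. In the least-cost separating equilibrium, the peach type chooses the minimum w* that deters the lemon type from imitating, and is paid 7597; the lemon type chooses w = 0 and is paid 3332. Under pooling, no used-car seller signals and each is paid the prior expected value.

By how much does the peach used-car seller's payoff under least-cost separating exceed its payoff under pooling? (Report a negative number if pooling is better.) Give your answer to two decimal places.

Least-cost separating signal: w* solves 3332 = 7597 − 393·w*, so w* = (7597 − 3332)/393 ≈ 10.8524.
Peach type's separating payoff: 7597 − 147 × w* = 7597 − 147 × (7597 − 3332)/393 = 7597 − 626955/393 ≈ 6001.6947.
Pooling payoff: 0.45 × 7597 + 0.55 × 3332 = 5251.25.
Difference: 6001.6947 − 5251.25 = 750.4447, i.e. 750.44 to two decimal places.
The peach type prefers to separate.

750.44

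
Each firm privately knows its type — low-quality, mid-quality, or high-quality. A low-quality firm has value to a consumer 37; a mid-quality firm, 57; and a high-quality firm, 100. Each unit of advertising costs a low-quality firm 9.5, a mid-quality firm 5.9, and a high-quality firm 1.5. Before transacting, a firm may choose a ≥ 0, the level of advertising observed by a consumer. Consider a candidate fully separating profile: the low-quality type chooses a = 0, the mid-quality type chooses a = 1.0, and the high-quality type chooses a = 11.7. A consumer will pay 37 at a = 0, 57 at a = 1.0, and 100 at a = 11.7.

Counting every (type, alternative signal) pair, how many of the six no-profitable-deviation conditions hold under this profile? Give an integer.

5

Mid-quality (own payoff 57 − 5.9×1.0 = 51.1): to a=0 gives 37 → no gain ✓; to a=11.7 gives 100 − 5.9×11.7 = 30.97 → no gain ✓.
High-quality (own payoff 100 − 1.5×11.7 = 82.45): to a=0 gives 37 → no gain ✓; to a=1.0 gives 57 − 1.5×1.0 = 55.5 → no gain ✓.
Low-quality (own payoff 37): to a=1.0 gives 57 − 9.5×1.0 = 47.5 → profitable ✗; to a=11.7 gives 100 − 9.5×11.7 = -11.15 → no gain ✓.
5 of the 6 constraints hold; not an equilibrium.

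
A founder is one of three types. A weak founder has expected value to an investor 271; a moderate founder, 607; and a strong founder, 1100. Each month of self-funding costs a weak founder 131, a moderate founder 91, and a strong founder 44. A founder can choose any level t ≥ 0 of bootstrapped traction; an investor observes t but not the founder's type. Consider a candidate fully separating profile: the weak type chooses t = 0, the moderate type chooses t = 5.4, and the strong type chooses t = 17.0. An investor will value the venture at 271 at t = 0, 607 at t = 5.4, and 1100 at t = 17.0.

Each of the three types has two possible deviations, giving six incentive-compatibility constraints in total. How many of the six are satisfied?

Weak (own payoff 271): to t=5.4 gives 607 − 131×5.4 = -100.4 → no gain ✓; to t=17.0 gives 1100 − 131×17.0 = -1127 → no gain ✓.
Moderate (own payoff 607 − 91×5.4 = 115.6): to t=0 gives 271 → profitable ✗; to t=17.0 gives 1100 − 91×17.0 = -447 → no gain ✓.
Strong (own payoff 1100 − 44×17.0 = 352): to t=0 gives 271 → no gain ✓; to t=5.4 gives 607 − 44×5.4 = 369.4 → profitable ✗.
4 of the 6 constraints hold; not an equilibrium.

4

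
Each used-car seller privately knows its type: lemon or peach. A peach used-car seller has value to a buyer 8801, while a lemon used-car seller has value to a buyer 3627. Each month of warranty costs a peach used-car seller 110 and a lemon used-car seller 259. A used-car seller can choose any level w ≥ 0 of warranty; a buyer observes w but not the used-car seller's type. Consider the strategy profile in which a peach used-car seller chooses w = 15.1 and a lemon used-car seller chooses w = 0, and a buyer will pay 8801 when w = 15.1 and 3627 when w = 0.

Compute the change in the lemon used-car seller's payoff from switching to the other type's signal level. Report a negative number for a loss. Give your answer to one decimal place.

1263.1

Playing w = 0 the lemon used-car seller receives 3627.
Deviating to w = 15.1 brings payment 8801 at cost 259 × 15.1 = 3910.9, netting 4890.1.
Gain from deviating: 4890.1 − 3627 = 1263.1.
The gain is positive, so the lemon type's incentive-compatibility constraint is violated — this profile is not a separating equilibrium.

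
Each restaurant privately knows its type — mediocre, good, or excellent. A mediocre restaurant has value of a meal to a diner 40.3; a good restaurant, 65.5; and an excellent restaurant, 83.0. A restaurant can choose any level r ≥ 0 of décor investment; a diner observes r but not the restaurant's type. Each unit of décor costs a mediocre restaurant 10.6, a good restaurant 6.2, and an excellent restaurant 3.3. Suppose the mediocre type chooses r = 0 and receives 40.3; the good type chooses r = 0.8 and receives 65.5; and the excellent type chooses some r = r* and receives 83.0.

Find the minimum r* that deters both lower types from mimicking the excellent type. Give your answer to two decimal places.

4.03

Mediocre type (on-path payoff 40.3) won't mimic when 40.3 ≥ 83.0 − 10.6·r*, i.e. r* ≥ 4.03.
Good type (on-path payoff 65.5 − 6.2×0.8 = 60.54) won't mimic when 60.54 ≥ 83.0 − 6.2·r*, i.e. r* ≥ 3.62.
Both must hold, so r* = max(4.03, 3.62) = 4.03. The mediocre type's constraint binds.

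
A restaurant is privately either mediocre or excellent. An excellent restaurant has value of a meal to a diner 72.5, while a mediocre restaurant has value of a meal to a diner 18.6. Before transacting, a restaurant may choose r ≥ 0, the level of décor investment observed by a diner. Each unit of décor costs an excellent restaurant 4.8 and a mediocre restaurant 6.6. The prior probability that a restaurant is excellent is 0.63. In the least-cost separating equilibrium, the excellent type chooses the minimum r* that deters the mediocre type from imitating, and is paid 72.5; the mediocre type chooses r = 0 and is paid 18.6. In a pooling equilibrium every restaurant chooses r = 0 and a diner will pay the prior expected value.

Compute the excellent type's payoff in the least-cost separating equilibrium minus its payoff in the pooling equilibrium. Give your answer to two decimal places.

Least-cost separating signal: r* solves 18.6 = 72.5 − 6.6·r*, so r* = (72.5 − 18.6)/6.6 ≈ 8.1667.
Excellent type's separating payoff: 72.5 − 4.8 × r* = 72.5 − 4.8 × (72.5 − 18.6)/6.6 = 72.5 − 258.72/6.6 = 33.3.
Pooling payoff: 0.63 × 72.5 + 0.37 × 18.6 = 52.557.
Difference: 33.3 − 52.557 = -19.257, i.e. -19.26 to two decimal places.
The excellent type would prefer the pooling outcome.

-19.26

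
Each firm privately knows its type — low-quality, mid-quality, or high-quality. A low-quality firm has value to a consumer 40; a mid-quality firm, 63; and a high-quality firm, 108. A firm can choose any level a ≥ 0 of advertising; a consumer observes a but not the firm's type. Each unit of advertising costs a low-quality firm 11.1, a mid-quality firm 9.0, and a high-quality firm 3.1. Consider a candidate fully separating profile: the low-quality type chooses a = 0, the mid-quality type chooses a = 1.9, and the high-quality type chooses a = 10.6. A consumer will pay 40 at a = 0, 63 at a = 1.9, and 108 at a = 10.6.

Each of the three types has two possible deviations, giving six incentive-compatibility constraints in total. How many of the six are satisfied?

5

Low-quality (own payoff 40): to a=1.9 gives 63 − 11.1×1.9 = 41.91 → profitable ✗; to a=10.6 gives 108 − 11.1×10.6 = -9.66 → no gain ✓.
High-quality (own payoff 108 − 3.1×10.6 = 75.14): to a=0 gives 40 → no gain ✓; to a=1.9 gives 63 − 3.1×1.9 = 57.11 → no gain ✓.
Mid-quality (own payoff 63 − 9.0×1.9 = 45.9): to a=0 gives 40 → no gain ✓; to a=10.6 gives 108 − 9.0×10.6 = 12.6 → no gain ✓.
5 of the 6 constraints hold; not an equilibrium.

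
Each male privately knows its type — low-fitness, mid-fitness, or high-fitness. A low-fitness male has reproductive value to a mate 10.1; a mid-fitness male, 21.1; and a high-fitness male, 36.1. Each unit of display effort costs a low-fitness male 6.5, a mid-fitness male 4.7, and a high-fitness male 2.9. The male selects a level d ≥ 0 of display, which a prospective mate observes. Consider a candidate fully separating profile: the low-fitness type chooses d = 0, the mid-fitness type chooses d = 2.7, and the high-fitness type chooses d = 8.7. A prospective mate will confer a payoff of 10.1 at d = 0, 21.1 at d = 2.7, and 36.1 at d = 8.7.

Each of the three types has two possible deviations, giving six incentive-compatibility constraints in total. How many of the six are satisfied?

4

Mid-fitness (own payoff 21.1 − 4.7×2.7 = 8.41): to d=0 gives 10.1 → profitable ✗; to d=8.7 gives 36.1 − 4.7×8.7 = -4.79 → no gain ✓.
Low-fitness (own payoff 10.1): to d=2.7 gives 21.1 − 6.5×2.7 = 3.55 → no gain ✓; to d=8.7 gives 36.1 − 6.5×8.7 = -20.45 → no gain ✓.
High-fitness (own payoff 36.1 − 2.9×8.7 = 10.87): to d=0 gives 10.1 → no gain ✓; to d=2.7 gives 21.1 − 2.9×2.7 = 13.27 → profitable ✗.
4 of the 6 constraints hold; not an equilibrium.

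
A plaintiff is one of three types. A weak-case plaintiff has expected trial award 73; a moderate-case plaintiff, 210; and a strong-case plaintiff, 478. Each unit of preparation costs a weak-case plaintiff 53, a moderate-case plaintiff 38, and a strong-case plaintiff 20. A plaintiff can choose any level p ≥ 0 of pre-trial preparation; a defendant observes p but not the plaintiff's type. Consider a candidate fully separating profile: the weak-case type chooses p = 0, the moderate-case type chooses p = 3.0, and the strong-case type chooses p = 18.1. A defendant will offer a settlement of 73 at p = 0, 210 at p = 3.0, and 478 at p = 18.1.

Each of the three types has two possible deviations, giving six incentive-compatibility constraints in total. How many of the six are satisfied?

5

Strong-case (own payoff 478 − 20×18.1 = 116): to p=0 gives 73 → no gain ✓; to p=3.0 gives 210 − 20×3.0 = 150 → profitable ✗.
Weak-case (own payoff 73): to p=3.0 gives 210 − 53×3.0 = 51 → no gain ✓; to p=18.1 gives 478 − 53×18.1 = -481.3 → no gain ✓.
Moderate-case (own payoff 210 − 38×3.0 = 96): to p=0 gives 73 → no gain ✓; to p=18.1 gives 478 − 38×18.1 = -209.8 → no gain ✓.
5 of the 6 constraints hold; not an equilibrium.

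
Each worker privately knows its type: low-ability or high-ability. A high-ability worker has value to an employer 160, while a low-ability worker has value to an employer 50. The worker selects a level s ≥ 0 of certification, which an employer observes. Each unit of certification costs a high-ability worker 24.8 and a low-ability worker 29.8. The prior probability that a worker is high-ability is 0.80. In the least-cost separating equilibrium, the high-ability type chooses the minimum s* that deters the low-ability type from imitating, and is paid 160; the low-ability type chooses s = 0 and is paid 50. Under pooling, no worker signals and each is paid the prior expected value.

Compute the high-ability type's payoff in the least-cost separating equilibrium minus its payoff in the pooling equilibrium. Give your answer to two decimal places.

Least-cost separating signal: s* solves 50 = 160 − 29.8·s*, so s* = (160 − 50)/29.8 ≈ 3.6913.
High-ability type's separating payoff: 160 − 24.8 × s* = 160 − 24.8 × (160 − 50)/29.8 = 160 − 2728/29.8 ≈ 68.4564.
Pooling payoff: 0.80 × 160 + 0.20 × 50 = 138.
Difference: 68.4564 − 138 = -69.5436, i.e. -69.54 to two decimal places.
The high-ability type would prefer the pooling outcome.

-69.54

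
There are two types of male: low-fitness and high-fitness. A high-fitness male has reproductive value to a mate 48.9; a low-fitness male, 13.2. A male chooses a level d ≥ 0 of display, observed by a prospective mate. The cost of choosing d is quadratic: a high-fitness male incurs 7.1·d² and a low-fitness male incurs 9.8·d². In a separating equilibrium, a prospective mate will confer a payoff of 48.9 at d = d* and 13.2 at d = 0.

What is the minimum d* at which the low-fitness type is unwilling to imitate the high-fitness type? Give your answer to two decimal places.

The low-fitness type at d = 0 receives 13.2; imitating at d* yields 48.9 − 9.8·d*².
Indifference: 13.2 = 48.9 − 9.8·d*², so d*² = (48.9 − 13.2) / 9.8 ≈ 3.6429.
d* = √3.6429 ≈ 1.91.

1.91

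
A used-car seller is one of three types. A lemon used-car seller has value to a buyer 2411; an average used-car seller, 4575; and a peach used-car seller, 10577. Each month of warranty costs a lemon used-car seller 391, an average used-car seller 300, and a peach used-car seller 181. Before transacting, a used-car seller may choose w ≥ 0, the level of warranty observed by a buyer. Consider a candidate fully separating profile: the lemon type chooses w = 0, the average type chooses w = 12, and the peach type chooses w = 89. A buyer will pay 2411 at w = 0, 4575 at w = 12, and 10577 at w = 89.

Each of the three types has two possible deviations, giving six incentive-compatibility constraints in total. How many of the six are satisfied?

Lemon (own payoff 2411): to w=12 gives 4575 − 391×12 = -117 → no gain ✓; to w=89 gives 10577 − 391×89 = -24222 → no gain ✓.
Average (own payoff 4575 − 300×12 = 975): to w=0 gives 2411 → profitable ✗; to w=89 gives 10577 − 300×89 = -16123 → no gain ✓.
Peach (own payoff 10577 − 181×89 = -5532): to w=0 gives 2411 → profitable ✗; to w=12 gives 4575 − 181×12 = 2403 → profitable ✗.
3 of the 6 constraints hold; not an equilibrium.

3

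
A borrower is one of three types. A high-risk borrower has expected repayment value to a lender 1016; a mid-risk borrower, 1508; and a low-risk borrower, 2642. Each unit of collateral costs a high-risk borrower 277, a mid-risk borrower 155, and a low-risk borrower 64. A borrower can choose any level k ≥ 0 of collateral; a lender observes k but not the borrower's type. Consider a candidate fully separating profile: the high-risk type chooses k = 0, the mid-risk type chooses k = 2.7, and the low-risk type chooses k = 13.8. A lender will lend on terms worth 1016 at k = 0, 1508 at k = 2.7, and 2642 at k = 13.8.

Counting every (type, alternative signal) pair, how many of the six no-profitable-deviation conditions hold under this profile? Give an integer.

Low-risk (own payoff 2642 − 64×13.8 = 1758.8): to k=0 gives 1016 → no gain ✓; to k=2.7 gives 1508 − 64×2.7 = 1335.2 → no gain ✓.
Mid-risk (own payoff 1508 − 155×2.7 = 1089.5): to k=0 gives 1016 → no gain ✓; to k=13.8 gives 2642 − 155×13.8 = 503 → no gain ✓.
High-risk (own payoff 1016): to k=2.7 gives 1508 − 277×2.7 = 760.1 → no gain ✓; to k=13.8 gives 2642 − 277×13.8 = -1180.6 → no gain ✓.
6 of the 6 constraints hold; this profile is a separating equilibrium.

6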